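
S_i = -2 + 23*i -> [-2, 21, 44, 67, 90]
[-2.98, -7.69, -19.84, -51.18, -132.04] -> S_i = -2.98*2.58^i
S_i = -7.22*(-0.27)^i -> [-7.22, 1.95, -0.53, 0.14, -0.04]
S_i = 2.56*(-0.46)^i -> [2.56, -1.18, 0.54, -0.25, 0.11]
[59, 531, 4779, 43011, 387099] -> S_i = 59*9^i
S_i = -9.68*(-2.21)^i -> [-9.68, 21.39, -47.28, 104.48, -230.91]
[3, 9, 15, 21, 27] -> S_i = 3 + 6*i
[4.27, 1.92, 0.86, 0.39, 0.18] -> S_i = 4.27*0.45^i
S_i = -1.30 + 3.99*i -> [-1.3, 2.69, 6.68, 10.67, 14.66]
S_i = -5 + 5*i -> [-5, 0, 5, 10, 15]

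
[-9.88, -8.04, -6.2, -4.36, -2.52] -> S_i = -9.88 + 1.84*i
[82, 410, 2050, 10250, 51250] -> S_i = 82*5^i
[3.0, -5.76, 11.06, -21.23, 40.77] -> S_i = 3.00*(-1.92)^i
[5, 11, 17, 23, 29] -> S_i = 5 + 6*i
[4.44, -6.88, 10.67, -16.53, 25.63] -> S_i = 4.44*(-1.55)^i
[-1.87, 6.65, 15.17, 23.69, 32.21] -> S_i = -1.87 + 8.52*i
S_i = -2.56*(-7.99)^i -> [-2.56, 20.45, -163.43, 1305.81, -10433.43]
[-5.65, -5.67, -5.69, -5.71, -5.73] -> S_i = -5.65 + -0.02*i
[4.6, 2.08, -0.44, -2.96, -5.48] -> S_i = 4.60 + -2.52*i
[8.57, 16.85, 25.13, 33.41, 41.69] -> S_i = 8.57 + 8.28*i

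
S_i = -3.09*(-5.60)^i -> [-3.09, 17.3, -96.9, 542.65, -3038.86]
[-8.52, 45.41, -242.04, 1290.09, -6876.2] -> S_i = -8.52*(-5.33)^i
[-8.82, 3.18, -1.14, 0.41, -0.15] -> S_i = -8.82*(-0.36)^i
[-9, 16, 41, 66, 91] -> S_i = -9 + 25*i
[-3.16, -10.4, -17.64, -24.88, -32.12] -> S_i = -3.16 + -7.24*i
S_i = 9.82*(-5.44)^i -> [9.82, -53.42, 290.61, -1580.91, 8600.17]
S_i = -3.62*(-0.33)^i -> [-3.62, 1.19, -0.39, 0.13, -0.04]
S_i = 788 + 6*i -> [788, 794, 800, 806, 812]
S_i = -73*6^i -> [-73, -438, -2628, -15768, -94608]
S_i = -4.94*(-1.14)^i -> [-4.94, 5.63, -6.42, 7.32, -8.34]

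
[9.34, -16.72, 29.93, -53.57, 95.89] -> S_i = 9.34*(-1.79)^i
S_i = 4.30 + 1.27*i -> [4.3, 5.57, 6.84, 8.11, 9.38]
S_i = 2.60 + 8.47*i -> [2.6, 11.07, 19.54, 28.01, 36.48]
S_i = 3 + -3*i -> [3, 0, -3, -6, -9]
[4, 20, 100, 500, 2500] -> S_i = 4*5^i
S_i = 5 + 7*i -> [5, 12, 19, 26, 33]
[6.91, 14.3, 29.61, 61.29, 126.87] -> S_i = 6.91*2.07^i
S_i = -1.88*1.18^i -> [-1.88, -2.22, -2.62, -3.09, -3.64]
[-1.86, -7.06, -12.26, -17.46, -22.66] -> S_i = -1.86 + -5.20*i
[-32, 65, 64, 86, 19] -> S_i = Random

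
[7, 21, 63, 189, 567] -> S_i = 7*3^i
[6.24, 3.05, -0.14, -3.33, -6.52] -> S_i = 6.24 + -3.19*i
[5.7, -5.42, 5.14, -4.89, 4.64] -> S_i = 5.70*(-0.95)^i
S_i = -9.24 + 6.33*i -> [-9.24, -2.91, 3.42, 9.75, 16.08]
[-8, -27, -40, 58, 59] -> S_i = Random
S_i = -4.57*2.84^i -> [-4.57, -12.98, -36.86, -104.68, -297.3]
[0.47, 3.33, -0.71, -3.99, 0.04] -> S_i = Random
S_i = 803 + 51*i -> [803, 854, 905, 956, 1007]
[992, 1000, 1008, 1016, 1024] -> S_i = 992 + 8*i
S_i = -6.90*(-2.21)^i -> [-6.9, 15.25, -33.7, 74.48, -164.6]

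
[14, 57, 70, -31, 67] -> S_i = Random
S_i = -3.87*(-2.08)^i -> [-3.87, 8.05, -16.74, 34.83, -72.44]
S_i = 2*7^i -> [2, 14, 98, 686, 4802]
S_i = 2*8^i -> [2, 16, 128, 1024, 8192]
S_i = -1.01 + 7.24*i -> [-1.01, 6.23, 13.47, 20.71, 27.95]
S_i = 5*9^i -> [5, 45, 405, 3645, 32805]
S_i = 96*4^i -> [96, 384, 1536, 6144, 24576]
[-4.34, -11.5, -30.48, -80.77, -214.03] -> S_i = -4.34*2.65^i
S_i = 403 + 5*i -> [403, 408, 413, 418, 423]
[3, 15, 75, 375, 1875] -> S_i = 3*5^i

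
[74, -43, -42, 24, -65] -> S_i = Random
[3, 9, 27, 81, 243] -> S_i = 3*3^i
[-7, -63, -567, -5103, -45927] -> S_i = -7*9^i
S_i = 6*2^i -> [6, 12, 24, 48, 96]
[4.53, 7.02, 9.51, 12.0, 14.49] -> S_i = 4.53 + 2.49*i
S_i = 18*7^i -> [18, 126, 882, 6174, 43218]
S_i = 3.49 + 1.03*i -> [3.49, 4.52, 5.55, 6.58, 7.61]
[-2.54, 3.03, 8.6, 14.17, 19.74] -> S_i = -2.54 + 5.57*i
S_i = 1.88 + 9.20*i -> [1.88, 11.08, 20.28, 29.48, 38.68]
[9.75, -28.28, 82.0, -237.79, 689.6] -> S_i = 9.75*(-2.90)^i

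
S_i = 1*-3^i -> [1, -3, 9, -27, 81]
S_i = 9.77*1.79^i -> [9.77, 17.49, 31.3, 56.03, 100.3]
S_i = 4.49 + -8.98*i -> [4.49, -4.49, -13.47, -22.45, -31.43]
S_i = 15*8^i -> [15, 120, 960, 7680, 61440]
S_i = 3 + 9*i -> [3, 12, 21, 30, 39]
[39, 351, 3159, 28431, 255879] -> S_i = 39*9^i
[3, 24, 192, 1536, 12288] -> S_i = 3*8^i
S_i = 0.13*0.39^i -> [0.13, 0.05, 0.02, 0.01, 0.0]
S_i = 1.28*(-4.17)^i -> [1.28, -5.34, 22.26, -92.81, 387.04]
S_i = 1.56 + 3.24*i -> [1.56, 4.8, 8.04, 11.28, 14.52]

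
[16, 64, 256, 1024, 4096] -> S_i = 16*4^i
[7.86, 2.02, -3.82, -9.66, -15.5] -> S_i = 7.86 + -5.84*i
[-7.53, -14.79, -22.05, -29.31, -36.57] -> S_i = -7.53 + -7.26*i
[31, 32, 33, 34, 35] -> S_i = 31 + 1*i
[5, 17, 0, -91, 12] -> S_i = Random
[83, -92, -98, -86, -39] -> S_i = Random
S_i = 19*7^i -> [19, 133, 931, 6517, 45619]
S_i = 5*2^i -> [5, 10, 20, 40, 80]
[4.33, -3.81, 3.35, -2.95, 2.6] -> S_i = 4.33*(-0.88)^i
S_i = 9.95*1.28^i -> [9.95, 12.74, 16.3, 20.87, 26.71]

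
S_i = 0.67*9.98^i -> [0.67, 6.69, 66.73, 665.99, 6646.56]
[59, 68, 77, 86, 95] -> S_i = 59 + 9*i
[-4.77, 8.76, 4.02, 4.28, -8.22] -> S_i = Random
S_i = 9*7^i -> [9, 63, 441, 3087, 21609]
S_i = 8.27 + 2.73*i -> [8.27, 11.0, 13.73, 16.46, 19.19]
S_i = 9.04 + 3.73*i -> [9.04, 12.77, 16.5, 20.23, 23.96]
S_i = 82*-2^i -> [82, -164, 328, -656, 1312]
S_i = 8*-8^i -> [8, -64, 512, -4096, 32768]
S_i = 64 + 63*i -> [64, 127, 190, 253, 316]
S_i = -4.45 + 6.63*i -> [-4.45, 2.18, 8.81, 15.44, 22.07]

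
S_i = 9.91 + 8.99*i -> [9.91, 18.9, 27.89, 36.88, 45.87]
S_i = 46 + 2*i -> [46, 48, 50, 52, 54]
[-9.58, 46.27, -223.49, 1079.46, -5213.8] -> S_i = -9.58*(-4.83)^i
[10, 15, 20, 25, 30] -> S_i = 10 + 5*i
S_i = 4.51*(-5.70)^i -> [4.51, -25.71, 146.53, -835.22, 4760.76]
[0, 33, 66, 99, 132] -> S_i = 0 + 33*i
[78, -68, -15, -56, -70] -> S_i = Random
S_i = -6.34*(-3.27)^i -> [-6.34, 20.73, -67.79, 221.68, -724.9]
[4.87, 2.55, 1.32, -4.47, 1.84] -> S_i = Random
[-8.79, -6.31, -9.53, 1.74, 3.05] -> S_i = Random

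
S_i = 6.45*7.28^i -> [6.45, 46.96, 341.84, 2488.59, 18116.96]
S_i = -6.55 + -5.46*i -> [-6.55, -12.01, -17.47, -22.93, -28.39]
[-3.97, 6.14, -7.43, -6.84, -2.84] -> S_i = Random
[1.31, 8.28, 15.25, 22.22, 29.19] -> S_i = 1.31 + 6.97*i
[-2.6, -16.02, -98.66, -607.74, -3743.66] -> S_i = -2.60*6.16^i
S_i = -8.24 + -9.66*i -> [-8.24, -17.9, -27.56, -37.22, -46.88]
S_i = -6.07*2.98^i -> [-6.07, -18.09, -53.9, -160.63, -478.69]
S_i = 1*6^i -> [1, 6, 36, 216, 1296]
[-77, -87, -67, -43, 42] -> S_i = Random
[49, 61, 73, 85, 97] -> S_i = 49 + 12*i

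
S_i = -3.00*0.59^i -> [-3.0, -1.77, -1.04, -0.62, -0.36]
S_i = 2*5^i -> [2, 10, 50, 250, 1250]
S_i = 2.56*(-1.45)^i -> [2.56, -3.71, 5.38, -7.8, 11.32]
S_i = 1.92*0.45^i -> [1.92, 0.86, 0.39, 0.17, 0.08]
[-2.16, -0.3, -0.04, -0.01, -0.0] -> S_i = -2.16*0.14^i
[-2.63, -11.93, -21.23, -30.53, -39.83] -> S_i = -2.63 + -9.30*i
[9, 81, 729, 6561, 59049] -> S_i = 9*9^i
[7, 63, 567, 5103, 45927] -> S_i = 7*9^i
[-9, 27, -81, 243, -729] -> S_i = -9*-3^i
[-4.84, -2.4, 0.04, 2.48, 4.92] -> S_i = -4.84 + 2.44*i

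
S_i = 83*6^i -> [83, 498, 2988, 17928, 107568]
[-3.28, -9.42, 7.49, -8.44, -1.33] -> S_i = Random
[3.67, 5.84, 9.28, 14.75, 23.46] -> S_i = 3.67*1.59^i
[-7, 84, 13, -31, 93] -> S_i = Random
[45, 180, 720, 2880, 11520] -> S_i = 45*4^i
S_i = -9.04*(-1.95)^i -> [-9.04, 17.63, -34.37, 67.03, -130.71]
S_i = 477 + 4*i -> [477, 481, 485, 489, 493]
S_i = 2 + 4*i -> [2, 6, 10, 14, 18]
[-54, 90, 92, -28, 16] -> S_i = Random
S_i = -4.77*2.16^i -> [-4.77, -10.3, -22.25, -48.07, -103.83]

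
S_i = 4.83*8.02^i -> [4.83, 38.74, 310.67, 2491.55, 19982.26]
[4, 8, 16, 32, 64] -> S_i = 4*2^i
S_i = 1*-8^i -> [1, -8, 64, -512, 4096]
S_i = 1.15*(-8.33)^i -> [1.15, -9.58, 79.8, -664.71, 5537.04]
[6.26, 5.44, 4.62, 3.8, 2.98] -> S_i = 6.26 + -0.82*i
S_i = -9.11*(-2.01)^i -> [-9.11, 18.31, -36.81, 73.98, -148.7]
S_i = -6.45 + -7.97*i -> [-6.45, -14.42, -22.39, -30.36, -38.33]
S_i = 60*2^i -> [60, 120, 240, 480, 960]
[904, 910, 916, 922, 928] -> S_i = 904 + 6*i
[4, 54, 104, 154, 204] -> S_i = 4 + 50*i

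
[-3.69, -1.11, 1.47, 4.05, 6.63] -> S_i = -3.69 + 2.58*i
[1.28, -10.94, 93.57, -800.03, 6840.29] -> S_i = 1.28*(-8.55)^i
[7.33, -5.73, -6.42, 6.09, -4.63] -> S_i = Random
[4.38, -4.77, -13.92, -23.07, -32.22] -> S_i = 4.38 + -9.15*i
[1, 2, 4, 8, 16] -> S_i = 1*2^i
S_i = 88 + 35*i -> [88, 123, 158, 193, 228]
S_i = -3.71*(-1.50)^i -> [-3.71, 5.56, -8.35, 12.52, -18.78]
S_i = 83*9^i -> [83, 747, 6723, 60507, 544563]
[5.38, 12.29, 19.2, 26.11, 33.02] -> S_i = 5.38 + 6.91*i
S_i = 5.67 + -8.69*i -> [5.67, -3.02, -11.71, -20.4, -29.09]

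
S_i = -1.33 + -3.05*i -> [-1.33, -4.38, -7.43, -10.48, -13.53]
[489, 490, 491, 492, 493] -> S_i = 489 + 1*i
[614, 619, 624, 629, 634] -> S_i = 614 + 5*i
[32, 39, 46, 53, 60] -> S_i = 32 + 7*i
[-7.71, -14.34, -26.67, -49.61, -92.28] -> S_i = -7.71*1.86^i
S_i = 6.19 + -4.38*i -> [6.19, 1.81, -2.57, -6.95, -11.33]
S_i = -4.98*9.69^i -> [-4.98, -48.26, -467.6, -4531.07, -43906.06]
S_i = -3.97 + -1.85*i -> [-3.97, -5.82, -7.67, -9.52, -11.37]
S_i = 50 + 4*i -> [50, 54, 58, 62, 66]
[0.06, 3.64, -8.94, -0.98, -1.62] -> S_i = Random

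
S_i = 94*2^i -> [94, 188, 376, 752, 1504]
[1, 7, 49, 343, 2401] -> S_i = 1*7^i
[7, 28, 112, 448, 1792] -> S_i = 7*4^i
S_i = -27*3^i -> [-27, -81, -243, -729, -2187]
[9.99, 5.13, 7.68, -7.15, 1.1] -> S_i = Random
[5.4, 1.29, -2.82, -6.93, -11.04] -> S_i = 5.40 + -4.11*i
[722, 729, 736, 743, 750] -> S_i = 722 + 7*i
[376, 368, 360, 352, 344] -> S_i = 376 + -8*i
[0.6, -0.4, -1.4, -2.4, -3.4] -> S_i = 0.60 + -1.00*i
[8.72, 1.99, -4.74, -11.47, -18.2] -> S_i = 8.72 + -6.73*i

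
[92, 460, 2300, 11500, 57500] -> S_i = 92*5^i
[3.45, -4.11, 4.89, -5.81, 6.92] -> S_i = 3.45*(-1.19)^i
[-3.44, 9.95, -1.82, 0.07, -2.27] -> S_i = Random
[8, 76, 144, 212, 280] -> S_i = 8 + 68*i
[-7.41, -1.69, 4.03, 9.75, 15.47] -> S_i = -7.41 + 5.72*i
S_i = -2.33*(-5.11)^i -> [-2.33, 11.91, -60.84, 310.9, -1588.69]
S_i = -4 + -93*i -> [-4, -97, -190, -283, -376]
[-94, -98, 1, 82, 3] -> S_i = Random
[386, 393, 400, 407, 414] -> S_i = 386 + 7*i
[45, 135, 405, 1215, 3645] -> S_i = 45*3^i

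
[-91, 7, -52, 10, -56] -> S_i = Random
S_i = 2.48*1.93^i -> [2.48, 4.79, 9.24, 17.83, 34.41]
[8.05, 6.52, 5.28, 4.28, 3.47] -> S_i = 8.05*0.81^i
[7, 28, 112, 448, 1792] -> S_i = 7*4^i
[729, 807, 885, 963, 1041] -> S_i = 729 + 78*i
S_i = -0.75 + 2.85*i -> [-0.75, 2.1, 4.95, 7.8, 10.65]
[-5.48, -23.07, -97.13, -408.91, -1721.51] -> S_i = -5.48*4.21^i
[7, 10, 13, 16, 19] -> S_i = 7 + 3*i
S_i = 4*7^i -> [4, 28, 196, 1372, 9604]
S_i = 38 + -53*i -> [38, -15, -68, -121, -174]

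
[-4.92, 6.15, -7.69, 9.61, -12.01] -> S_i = -4.92*(-1.25)^i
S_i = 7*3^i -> [7, 21, 63, 189, 567]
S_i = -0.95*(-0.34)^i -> [-0.95, 0.32, -0.11, 0.04, -0.01]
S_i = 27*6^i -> [27, 162, 972, 5832, 34992]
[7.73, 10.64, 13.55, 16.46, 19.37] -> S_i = 7.73 + 2.91*i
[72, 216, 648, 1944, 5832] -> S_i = 72*3^i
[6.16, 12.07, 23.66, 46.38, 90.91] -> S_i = 6.16*1.96^i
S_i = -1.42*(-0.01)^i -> [-1.42, 0.01, -0.0, 0.0, -0.0]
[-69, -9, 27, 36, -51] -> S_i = Random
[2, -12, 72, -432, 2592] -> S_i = 2*-6^i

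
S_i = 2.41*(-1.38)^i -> [2.41, -3.33, 4.59, -6.33, 8.74]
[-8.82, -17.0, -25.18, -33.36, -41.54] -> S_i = -8.82 + -8.18*i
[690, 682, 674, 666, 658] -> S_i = 690 + -8*i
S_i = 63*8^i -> [63, 504, 4032, 32256, 258048]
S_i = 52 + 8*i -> [52, 60, 68, 76, 84]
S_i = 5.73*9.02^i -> [5.73, 51.68, 466.2, 4205.08, 37929.82]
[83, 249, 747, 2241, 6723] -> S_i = 83*3^i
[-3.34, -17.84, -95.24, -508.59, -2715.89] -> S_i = -3.34*5.34^i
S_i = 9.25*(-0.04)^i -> [9.25, -0.37, 0.01, -0.0, 0.0]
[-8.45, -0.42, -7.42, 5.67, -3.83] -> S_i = Random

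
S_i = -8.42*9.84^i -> [-8.42, -82.85, -815.27, -8022.27, -78939.16]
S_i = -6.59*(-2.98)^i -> [-6.59, 19.64, -58.52, 174.4, -519.7]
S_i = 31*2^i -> [31, 62, 124, 248, 496]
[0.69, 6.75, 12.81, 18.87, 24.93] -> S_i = 0.69 + 6.06*i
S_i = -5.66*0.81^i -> [-5.66, -4.58, -3.71, -3.01, -2.44]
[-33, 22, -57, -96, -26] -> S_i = Random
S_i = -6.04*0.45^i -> [-6.04, -2.72, -1.22, -0.55, -0.25]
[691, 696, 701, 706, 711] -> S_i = 691 + 5*i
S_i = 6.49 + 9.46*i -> [6.49, 15.95, 25.41, 34.87, 44.33]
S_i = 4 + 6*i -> [4, 10, 16, 22, 28]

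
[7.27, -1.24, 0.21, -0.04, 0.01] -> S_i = 7.27*(-0.17)^i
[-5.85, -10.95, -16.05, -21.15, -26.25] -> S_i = -5.85 + -5.10*i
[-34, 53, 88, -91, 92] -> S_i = Random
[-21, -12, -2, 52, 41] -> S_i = Random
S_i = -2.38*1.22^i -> [-2.38, -2.9, -3.54, -4.32, -5.27]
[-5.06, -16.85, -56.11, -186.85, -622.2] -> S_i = -5.06*3.33^i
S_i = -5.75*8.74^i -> [-5.75, -50.26, -439.23, -3838.86, -33551.63]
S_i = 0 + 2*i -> [0, 2, 4, 6, 8]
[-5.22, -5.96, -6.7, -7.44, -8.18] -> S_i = -5.22 + -0.74*i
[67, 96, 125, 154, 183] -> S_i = 67 + 29*i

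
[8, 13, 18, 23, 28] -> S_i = 8 + 5*i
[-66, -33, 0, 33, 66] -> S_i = -66 + 33*i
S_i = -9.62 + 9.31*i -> [-9.62, -0.31, 9.0, 18.31, 27.62]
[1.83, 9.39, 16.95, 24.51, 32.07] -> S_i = 1.83 + 7.56*i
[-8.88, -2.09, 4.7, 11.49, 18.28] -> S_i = -8.88 + 6.79*i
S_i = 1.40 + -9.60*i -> [1.4, -8.2, -17.8, -27.4, -37.0]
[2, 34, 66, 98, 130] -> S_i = 2 + 32*i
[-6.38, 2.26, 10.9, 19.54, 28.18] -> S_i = -6.38 + 8.64*i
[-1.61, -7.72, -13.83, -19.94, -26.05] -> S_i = -1.61 + -6.11*i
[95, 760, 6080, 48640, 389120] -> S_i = 95*8^i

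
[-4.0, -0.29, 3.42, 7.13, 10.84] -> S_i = -4.00 + 3.71*i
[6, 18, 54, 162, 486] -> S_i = 6*3^i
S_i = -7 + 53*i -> [-7, 46, 99, 152, 205]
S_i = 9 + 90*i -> [9, 99, 189, 279, 369]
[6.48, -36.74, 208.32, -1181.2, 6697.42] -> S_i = 6.48*(-5.67)^i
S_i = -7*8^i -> [-7, -56, -448, -3584, -28672]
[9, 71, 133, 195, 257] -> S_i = 9 + 62*i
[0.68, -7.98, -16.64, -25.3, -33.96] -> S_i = 0.68 + -8.66*i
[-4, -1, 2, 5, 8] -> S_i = -4 + 3*i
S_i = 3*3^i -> [3, 9, 27, 81, 243]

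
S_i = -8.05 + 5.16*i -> [-8.05, -2.89, 2.27, 7.43, 12.59]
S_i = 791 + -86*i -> [791, 705, 619, 533, 447]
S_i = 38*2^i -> [38, 76, 152, 304, 608]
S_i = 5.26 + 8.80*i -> [5.26, 14.06, 22.86, 31.66, 40.46]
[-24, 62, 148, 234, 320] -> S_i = -24 + 86*i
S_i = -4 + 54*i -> [-4, 50, 104, 158, 212]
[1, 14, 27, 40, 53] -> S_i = 1 + 13*i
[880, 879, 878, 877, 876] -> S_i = 880 + -1*i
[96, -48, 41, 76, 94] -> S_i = Random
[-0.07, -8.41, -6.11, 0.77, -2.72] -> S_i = Random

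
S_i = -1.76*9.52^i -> [-1.76, -16.76, -159.51, -1518.53, -14456.41]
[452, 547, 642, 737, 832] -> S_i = 452 + 95*i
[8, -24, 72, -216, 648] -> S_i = 8*-3^i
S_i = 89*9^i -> [89, 801, 7209, 64881, 583929]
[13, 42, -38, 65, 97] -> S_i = Random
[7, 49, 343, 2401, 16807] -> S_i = 7*7^i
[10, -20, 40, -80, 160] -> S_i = 10*-2^i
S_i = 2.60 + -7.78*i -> [2.6, -5.18, -12.96, -20.74, -28.52]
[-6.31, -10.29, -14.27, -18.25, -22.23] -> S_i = -6.31 + -3.98*i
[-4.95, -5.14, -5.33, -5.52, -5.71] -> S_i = -4.95 + -0.19*i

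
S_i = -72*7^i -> [-72, -504, -3528, -24696, -172872]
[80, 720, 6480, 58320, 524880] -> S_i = 80*9^i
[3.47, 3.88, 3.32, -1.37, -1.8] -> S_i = Random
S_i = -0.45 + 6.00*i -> [-0.45, 5.55, 11.55, 17.55, 23.55]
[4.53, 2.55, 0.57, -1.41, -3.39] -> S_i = 4.53 + -1.98*i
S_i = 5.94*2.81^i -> [5.94, 16.69, 46.9, 131.8, 370.35]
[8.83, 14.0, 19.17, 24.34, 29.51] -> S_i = 8.83 + 5.17*i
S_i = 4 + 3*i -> [4, 7, 10, 13, 16]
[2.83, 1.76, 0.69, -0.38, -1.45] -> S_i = 2.83 + -1.07*i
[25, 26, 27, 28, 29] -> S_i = 25 + 1*i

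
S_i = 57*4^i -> [57, 228, 912, 3648, 14592]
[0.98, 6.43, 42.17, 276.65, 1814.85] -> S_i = 0.98*6.56^i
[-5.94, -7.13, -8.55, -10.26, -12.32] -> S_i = -5.94*1.20^i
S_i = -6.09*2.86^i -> [-6.09, -17.42, -49.81, -142.47, -407.46]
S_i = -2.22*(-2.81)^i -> [-2.22, 6.24, -17.53, 49.26, -138.41]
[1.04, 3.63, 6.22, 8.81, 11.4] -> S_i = 1.04 + 2.59*i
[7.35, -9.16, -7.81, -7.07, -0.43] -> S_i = Random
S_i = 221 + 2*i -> [221, 223, 225, 227, 229]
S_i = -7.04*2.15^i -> [-7.04, -15.14, -32.54, -69.97, -150.43]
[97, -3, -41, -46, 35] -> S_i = Random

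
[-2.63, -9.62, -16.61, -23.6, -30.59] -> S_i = -2.63 + -6.99*i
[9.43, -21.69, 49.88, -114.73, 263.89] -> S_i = 9.43*(-2.30)^i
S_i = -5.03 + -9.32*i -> [-5.03, -14.35, -23.67, -32.99, -42.31]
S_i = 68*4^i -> [68, 272, 1088, 4352, 17408]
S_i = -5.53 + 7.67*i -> [-5.53, 2.14, 9.81, 17.48, 25.15]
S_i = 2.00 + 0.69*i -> [2.0, 2.69, 3.38, 4.07, 4.76]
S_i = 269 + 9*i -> [269, 278, 287, 296, 305]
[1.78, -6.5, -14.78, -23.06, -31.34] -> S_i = 1.78 + -8.28*i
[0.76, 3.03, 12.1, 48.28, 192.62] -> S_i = 0.76*3.99^i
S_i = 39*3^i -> [39, 117, 351, 1053, 3159]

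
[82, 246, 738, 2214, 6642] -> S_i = 82*3^i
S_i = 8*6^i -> [8, 48, 288, 1728, 10368]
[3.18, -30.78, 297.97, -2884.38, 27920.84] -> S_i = 3.18*(-9.68)^i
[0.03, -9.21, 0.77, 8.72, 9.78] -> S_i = Random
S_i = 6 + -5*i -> [6, 1, -4, -9, -14]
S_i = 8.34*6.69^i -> [8.34, 55.79, 373.27, 2497.15, 16705.92]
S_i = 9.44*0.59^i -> [9.44, 5.57, 3.29, 1.94, 1.14]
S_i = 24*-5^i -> [24, -120, 600, -3000, 15000]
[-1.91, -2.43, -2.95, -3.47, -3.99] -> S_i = -1.91 + -0.52*i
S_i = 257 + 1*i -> [257, 258, 259, 260, 261]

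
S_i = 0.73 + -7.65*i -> [0.73, -6.92, -14.57, -22.22, -29.87]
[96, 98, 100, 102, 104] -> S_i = 96 + 2*i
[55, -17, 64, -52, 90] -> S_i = Random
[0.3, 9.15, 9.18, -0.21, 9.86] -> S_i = Random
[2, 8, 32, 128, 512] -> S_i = 2*4^i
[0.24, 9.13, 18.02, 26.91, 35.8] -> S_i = 0.24 + 8.89*i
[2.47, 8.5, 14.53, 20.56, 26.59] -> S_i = 2.47 + 6.03*i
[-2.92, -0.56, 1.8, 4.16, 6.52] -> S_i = -2.92 + 2.36*i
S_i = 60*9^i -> [60, 540, 4860, 43740, 393660]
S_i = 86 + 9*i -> [86, 95, 104, 113, 122]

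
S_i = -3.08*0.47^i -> [-3.08, -1.45, -0.68, -0.32, -0.15]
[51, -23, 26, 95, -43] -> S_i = Random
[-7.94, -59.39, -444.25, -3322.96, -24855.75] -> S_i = -7.94*7.48^i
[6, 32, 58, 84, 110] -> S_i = 6 + 26*i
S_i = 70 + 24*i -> [70, 94, 118, 142, 166]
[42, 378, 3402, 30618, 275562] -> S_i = 42*9^i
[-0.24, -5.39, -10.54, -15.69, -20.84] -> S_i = -0.24 + -5.15*i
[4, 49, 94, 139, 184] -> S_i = 4 + 45*i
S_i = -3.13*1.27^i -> [-3.13, -3.98, -5.05, -6.41, -8.14]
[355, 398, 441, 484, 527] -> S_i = 355 + 43*i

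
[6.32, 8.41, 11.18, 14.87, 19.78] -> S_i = 6.32*1.33^i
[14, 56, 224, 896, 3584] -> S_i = 14*4^i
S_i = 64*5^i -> [64, 320, 1600, 8000, 40000]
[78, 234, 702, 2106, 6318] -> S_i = 78*3^i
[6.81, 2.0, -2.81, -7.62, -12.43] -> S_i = 6.81 + -4.81*i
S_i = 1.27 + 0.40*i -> [1.27, 1.67, 2.07, 2.47, 2.87]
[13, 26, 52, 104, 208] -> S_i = 13*2^i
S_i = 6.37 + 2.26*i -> [6.37, 8.63, 10.89, 13.15, 15.41]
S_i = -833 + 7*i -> [-833, -826, -819, -812, -805]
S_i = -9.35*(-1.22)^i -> [-9.35, 11.41, -13.92, 16.98, -20.71]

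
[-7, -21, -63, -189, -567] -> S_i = -7*3^i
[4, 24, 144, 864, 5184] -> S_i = 4*6^i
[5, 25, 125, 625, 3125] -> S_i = 5*5^i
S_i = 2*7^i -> [2, 14, 98, 686, 4802]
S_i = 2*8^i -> [2, 16, 128, 1024, 8192]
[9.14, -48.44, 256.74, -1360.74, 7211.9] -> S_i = 9.14*(-5.30)^i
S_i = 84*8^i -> [84, 672, 5376, 43008, 344064]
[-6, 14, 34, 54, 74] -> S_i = -6 + 20*i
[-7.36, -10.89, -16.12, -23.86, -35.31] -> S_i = -7.36*1.48^i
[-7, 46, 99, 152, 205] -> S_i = -7 + 53*i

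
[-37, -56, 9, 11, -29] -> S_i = Random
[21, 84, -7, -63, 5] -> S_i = Random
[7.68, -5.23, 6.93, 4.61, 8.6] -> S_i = Random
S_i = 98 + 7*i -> [98, 105, 112, 119, 126]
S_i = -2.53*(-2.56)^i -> [-2.53, 6.48, -16.58, 42.45, -108.66]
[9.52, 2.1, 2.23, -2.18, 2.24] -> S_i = Random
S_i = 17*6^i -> [17, 102, 612, 3672, 22032]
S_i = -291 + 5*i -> [-291, -286, -281, -276, -271]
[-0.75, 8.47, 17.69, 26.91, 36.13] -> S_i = -0.75 + 9.22*i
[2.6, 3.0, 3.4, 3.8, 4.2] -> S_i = 2.60 + 0.40*i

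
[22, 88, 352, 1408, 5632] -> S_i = 22*4^i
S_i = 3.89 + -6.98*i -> [3.89, -3.09, -10.07, -17.05, -24.03]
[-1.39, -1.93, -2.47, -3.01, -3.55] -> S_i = -1.39 + -0.54*i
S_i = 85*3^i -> [85, 255, 765, 2295, 6885]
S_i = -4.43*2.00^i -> [-4.43, -8.86, -17.72, -35.44, -70.88]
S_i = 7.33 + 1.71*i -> [7.33, 9.04, 10.75, 12.46, 14.17]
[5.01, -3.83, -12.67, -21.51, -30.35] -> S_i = 5.01 + -8.84*i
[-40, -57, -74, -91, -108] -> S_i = -40 + -17*i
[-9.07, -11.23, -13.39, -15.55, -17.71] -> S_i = -9.07 + -2.16*i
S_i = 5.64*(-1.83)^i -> [5.64, -10.32, 18.89, -34.56, 63.25]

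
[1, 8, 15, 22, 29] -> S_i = 1 + 7*i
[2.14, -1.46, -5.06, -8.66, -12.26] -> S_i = 2.14 + -3.60*i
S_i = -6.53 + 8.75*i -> [-6.53, 2.22, 10.97, 19.72, 28.47]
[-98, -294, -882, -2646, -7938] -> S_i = -98*3^i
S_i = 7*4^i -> [7, 28, 112, 448, 1792]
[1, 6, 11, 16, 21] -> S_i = 1 + 5*i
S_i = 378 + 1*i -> [378, 379, 380, 381, 382]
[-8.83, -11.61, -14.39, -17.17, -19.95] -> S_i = -8.83 + -2.78*i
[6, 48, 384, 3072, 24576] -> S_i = 6*8^i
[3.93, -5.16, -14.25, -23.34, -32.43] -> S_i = 3.93 + -9.09*i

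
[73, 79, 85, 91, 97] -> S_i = 73 + 6*i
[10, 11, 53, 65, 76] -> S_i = Random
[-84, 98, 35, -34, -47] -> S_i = Random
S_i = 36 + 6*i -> [36, 42, 48, 54, 60]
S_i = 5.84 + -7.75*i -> [5.84, -1.91, -9.66, -17.41, -25.16]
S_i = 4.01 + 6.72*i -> [4.01, 10.73, 17.45, 24.17, 30.89]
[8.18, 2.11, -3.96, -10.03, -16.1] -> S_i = 8.18 + -6.07*i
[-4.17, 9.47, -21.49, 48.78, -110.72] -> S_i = -4.17*(-2.27)^i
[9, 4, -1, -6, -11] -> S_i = 9 + -5*i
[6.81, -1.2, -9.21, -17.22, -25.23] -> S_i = 6.81 + -8.01*i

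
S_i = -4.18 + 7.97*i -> [-4.18, 3.79, 11.76, 19.73, 27.7]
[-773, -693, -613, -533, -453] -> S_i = -773 + 80*i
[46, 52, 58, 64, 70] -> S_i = 46 + 6*i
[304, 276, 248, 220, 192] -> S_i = 304 + -28*i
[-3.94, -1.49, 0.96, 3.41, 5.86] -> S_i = -3.94 + 2.45*i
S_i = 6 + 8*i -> [6, 14, 22, 30, 38]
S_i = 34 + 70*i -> [34, 104, 174, 244, 314]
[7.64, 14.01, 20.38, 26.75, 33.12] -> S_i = 7.64 + 6.37*i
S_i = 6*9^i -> [6, 54, 486, 4374, 39366]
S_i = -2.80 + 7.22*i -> [-2.8, 4.42, 11.64, 18.86, 26.08]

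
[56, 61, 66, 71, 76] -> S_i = 56 + 5*i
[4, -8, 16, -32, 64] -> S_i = 4*-2^i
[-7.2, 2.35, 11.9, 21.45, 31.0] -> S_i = -7.20 + 9.55*i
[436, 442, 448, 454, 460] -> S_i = 436 + 6*i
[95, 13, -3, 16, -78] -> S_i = Random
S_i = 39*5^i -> [39, 195, 975, 4875, 24375]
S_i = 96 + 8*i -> [96, 104, 112, 120, 128]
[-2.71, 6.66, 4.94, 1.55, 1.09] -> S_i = Random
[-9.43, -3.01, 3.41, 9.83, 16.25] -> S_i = -9.43 + 6.42*i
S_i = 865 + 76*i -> [865, 941, 1017, 1093, 1169]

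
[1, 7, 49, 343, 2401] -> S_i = 1*7^i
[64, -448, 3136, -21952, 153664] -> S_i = 64*-7^i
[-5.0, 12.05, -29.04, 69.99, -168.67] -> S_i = -5.00*(-2.41)^i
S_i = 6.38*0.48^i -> [6.38, 3.06, 1.47, 0.71, 0.34]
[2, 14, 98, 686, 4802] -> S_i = 2*7^i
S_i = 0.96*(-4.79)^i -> [0.96, -4.6, 22.03, -105.51, 505.37]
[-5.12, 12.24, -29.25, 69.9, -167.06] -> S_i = -5.12*(-2.39)^i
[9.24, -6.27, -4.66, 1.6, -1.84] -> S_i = Random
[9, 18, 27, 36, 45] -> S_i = 9 + 9*i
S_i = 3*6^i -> [3, 18, 108, 648, 3888]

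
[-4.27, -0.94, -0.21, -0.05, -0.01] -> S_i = -4.27*0.22^i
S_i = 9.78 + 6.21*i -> [9.78, 15.99, 22.2, 28.41, 34.62]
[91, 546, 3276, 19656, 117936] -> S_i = 91*6^i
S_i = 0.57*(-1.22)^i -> [0.57, -0.7, 0.85, -1.04, 1.26]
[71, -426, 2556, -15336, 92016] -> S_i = 71*-6^i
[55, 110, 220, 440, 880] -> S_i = 55*2^i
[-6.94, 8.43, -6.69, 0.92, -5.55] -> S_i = Random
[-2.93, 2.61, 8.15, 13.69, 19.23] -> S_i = -2.93 + 5.54*i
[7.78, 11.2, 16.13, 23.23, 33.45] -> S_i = 7.78*1.44^i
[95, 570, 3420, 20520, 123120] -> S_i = 95*6^i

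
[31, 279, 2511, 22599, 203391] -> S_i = 31*9^i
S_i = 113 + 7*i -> [113, 120, 127, 134, 141]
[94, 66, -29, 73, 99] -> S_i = Random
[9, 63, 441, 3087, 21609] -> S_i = 9*7^i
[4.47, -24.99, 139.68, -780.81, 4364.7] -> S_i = 4.47*(-5.59)^i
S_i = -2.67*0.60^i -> [-2.67, -1.6, -0.96, -0.58, -0.35]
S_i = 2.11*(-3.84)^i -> [2.11, -8.1, 31.11, -119.47, 458.78]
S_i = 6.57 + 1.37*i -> [6.57, 7.94, 9.31, 10.68, 12.05]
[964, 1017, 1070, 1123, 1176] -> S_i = 964 + 53*i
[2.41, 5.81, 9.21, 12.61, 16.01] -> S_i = 2.41 + 3.40*i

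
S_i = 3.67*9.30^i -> [3.67, 34.13, 317.42, 2951.99, 27453.51]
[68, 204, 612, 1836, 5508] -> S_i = 68*3^i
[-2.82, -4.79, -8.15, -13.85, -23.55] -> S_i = -2.82*1.70^i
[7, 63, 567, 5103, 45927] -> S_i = 7*9^i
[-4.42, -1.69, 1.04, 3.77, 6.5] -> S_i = -4.42 + 2.73*i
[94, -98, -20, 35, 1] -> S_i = Random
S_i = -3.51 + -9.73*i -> [-3.51, -13.24, -22.97, -32.7, -42.43]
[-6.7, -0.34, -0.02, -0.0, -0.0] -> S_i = -6.70*0.05^i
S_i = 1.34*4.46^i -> [1.34, 5.98, 26.65, 118.88, 530.21]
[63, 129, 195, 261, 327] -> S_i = 63 + 66*i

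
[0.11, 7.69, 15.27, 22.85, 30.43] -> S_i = 0.11 + 7.58*i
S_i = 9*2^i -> [9, 18, 36, 72, 144]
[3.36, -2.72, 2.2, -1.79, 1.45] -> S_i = 3.36*(-0.81)^i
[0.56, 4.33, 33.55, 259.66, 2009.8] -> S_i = 0.56*7.74^i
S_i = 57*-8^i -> [57, -456, 3648, -29184, 233472]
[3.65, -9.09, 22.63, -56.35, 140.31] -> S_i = 3.65*(-2.49)^i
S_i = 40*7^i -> [40, 280, 1960, 13720, 96040]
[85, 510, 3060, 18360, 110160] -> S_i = 85*6^i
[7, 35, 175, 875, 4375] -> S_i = 7*5^i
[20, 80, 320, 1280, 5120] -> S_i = 20*4^i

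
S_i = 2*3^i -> [2, 6, 18, 54, 162]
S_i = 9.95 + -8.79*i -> [9.95, 1.16, -7.63, -16.42, -25.21]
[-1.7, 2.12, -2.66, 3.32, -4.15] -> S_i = -1.70*(-1.25)^i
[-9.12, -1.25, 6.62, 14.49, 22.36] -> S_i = -9.12 + 7.87*i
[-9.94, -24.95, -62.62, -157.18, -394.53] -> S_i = -9.94*2.51^i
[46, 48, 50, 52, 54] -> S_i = 46 + 2*i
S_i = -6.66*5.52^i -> [-6.66, -36.76, -202.93, -1120.19, -6183.45]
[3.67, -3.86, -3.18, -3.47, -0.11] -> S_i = Random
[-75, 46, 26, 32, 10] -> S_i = Random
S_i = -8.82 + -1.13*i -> [-8.82, -9.95, -11.08, -12.21, -13.34]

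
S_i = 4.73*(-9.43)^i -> [4.73, -44.6, 420.61, -3966.4, 37403.13]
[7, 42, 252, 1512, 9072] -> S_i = 7*6^i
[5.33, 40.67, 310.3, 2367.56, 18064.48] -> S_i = 5.33*7.63^i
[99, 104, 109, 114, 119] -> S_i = 99 + 5*i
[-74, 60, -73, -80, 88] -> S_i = Random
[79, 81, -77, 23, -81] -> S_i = Random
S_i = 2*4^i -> [2, 8, 32, 128, 512]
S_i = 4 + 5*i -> [4, 9, 14, 19, 24]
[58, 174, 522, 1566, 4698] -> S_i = 58*3^i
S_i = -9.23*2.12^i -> [-9.23, -19.57, -41.48, -87.94, -186.44]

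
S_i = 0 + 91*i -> [0, 91, 182, 273, 364]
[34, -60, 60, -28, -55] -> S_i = Random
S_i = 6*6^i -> [6, 36, 216, 1296, 7776]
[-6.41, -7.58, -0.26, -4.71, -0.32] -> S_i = Random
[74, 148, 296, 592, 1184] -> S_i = 74*2^i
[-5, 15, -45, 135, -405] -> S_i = -5*-3^i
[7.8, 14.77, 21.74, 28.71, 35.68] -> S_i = 7.80 + 6.97*i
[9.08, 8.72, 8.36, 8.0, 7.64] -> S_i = 9.08 + -0.36*i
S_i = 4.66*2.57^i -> [4.66, 11.98, 30.78, 79.1, 203.29]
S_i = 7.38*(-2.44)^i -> [7.38, -18.01, 43.94, -107.21, 261.59]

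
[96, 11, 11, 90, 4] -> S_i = Random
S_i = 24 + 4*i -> [24, 28, 32, 36, 40]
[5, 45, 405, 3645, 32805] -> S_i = 5*9^i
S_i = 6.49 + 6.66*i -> [6.49, 13.15, 19.81, 26.47, 33.13]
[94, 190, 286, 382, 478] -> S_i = 94 + 96*i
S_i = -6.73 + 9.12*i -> [-6.73, 2.39, 11.51, 20.63, 29.75]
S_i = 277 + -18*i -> [277, 259, 241, 223, 205]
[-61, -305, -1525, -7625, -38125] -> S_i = -61*5^i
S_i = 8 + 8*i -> [8, 16, 24, 32, 40]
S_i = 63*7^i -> [63, 441, 3087, 21609, 151263]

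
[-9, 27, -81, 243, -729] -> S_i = -9*-3^i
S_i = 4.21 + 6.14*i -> [4.21, 10.35, 16.49, 22.63, 28.77]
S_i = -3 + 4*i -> [-3, 1, 5, 9, 13]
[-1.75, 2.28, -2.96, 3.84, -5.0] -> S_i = -1.75*(-1.30)^i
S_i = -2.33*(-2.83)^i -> [-2.33, 6.59, -18.66, 52.81, -149.45]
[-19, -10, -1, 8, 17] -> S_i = -19 + 9*i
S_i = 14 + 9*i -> [14, 23, 32, 41, 50]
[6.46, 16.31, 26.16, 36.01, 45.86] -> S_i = 6.46 + 9.85*i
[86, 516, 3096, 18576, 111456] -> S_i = 86*6^i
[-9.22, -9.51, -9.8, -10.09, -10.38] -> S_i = -9.22 + -0.29*i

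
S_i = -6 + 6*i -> [-6, 0, 6, 12, 18]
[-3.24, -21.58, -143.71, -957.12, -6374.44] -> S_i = -3.24*6.66^i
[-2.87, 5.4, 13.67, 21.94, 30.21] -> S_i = -2.87 + 8.27*i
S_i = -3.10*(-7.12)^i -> [-3.1, 22.07, -157.15, 1118.93, -7966.76]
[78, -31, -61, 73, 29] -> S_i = Random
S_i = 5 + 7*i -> [5, 12, 19, 26, 33]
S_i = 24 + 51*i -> [24, 75, 126, 177, 228]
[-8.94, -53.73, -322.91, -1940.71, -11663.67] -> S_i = -8.94*6.01^i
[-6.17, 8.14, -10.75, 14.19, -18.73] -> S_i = -6.17*(-1.32)^i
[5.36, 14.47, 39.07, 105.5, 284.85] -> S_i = 5.36*2.70^i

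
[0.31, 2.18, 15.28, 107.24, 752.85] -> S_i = 0.31*7.02^i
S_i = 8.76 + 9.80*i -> [8.76, 18.56, 28.36, 38.16, 47.96]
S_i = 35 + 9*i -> [35, 44, 53, 62, 71]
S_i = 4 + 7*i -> [4, 11, 18, 25, 32]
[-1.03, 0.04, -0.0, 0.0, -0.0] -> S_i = -1.03*(-0.04)^i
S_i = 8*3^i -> [8, 24, 72, 216, 648]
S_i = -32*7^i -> [-32, -224, -1568, -10976, -76832]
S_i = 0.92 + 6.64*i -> [0.92, 7.56, 14.2, 20.84, 27.48]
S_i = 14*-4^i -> [14, -56, 224, -896, 3584]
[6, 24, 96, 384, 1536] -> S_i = 6*4^i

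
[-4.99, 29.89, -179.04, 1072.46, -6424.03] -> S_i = -4.99*(-5.99)^i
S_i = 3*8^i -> [3, 24, 192, 1536, 12288]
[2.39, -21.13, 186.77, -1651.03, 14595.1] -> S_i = 2.39*(-8.84)^i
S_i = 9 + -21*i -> [9, -12, -33, -54, -75]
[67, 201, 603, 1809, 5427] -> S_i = 67*3^i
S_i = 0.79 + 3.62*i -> [0.79, 4.41, 8.03, 11.65, 15.27]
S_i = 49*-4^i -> [49, -196, 784, -3136, 12544]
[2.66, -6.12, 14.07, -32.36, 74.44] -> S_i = 2.66*(-2.30)^i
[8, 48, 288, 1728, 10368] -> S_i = 8*6^i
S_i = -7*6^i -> [-7, -42, -252, -1512, -9072]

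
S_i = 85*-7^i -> [85, -595, 4165, -29155, 204085]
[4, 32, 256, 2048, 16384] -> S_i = 4*8^i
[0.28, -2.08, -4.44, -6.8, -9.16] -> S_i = 0.28 + -2.36*i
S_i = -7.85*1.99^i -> [-7.85, -15.62, -31.09, -61.86, -123.11]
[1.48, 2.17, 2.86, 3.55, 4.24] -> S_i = 1.48 + 0.69*i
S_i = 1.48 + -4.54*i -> [1.48, -3.06, -7.6, -12.14, -16.68]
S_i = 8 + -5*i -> [8, 3, -2, -7, -12]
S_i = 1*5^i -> [1, 5, 25, 125, 625]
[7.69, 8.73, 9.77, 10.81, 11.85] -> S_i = 7.69 + 1.04*i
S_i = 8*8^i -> [8, 64, 512, 4096, 32768]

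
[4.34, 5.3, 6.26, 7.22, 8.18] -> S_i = 4.34 + 0.96*i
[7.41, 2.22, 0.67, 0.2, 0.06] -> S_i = 7.41*0.30^i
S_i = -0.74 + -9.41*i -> [-0.74, -10.15, -19.56, -28.97, -38.38]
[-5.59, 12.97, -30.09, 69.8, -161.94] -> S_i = -5.59*(-2.32)^i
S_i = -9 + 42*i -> [-9, 33, 75, 117, 159]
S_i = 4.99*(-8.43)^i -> [4.99, -42.07, 354.61, -2989.39, 25200.6]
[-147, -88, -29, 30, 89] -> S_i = -147 + 59*i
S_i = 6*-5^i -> [6, -30, 150, -750, 3750]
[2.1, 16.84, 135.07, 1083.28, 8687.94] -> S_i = 2.10*8.02^i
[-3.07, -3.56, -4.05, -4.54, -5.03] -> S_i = -3.07 + -0.49*i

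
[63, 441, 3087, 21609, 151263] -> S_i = 63*7^i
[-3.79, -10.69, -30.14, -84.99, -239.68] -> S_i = -3.79*2.82^i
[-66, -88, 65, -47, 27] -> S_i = Random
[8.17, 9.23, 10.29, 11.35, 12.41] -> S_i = 8.17 + 1.06*i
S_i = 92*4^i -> [92, 368, 1472, 5888, 23552]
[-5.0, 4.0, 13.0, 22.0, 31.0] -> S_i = -5.00 + 9.00*i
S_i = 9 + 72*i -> [9, 81, 153, 225, 297]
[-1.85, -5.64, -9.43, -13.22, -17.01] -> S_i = -1.85 + -3.79*i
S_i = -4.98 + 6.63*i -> [-4.98, 1.65, 8.28, 14.91, 21.54]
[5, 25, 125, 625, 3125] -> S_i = 5*5^i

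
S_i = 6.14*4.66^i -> [6.14, 28.61, 133.33, 621.34, 2895.42]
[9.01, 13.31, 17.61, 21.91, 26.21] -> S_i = 9.01 + 4.30*i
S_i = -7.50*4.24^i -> [-7.5, -31.8, -134.83, -571.69, -2423.96]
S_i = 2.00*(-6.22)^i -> [2.0, -12.44, 77.38, -481.28, 2993.58]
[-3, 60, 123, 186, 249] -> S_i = -3 + 63*i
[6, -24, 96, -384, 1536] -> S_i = 6*-4^i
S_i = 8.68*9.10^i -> [8.68, 78.99, 718.79, 6541.0, 59523.07]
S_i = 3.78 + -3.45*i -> [3.78, 0.33, -3.12, -6.57, -10.02]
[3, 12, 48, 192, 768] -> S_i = 3*4^i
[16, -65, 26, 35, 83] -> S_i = Random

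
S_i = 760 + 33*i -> [760, 793, 826, 859, 892]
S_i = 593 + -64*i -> [593, 529, 465, 401, 337]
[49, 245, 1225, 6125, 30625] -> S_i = 49*5^i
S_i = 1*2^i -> [1, 2, 4, 8, 16]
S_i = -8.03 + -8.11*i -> [-8.03, -16.14, -24.25, -32.36, -40.47]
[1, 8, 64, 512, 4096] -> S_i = 1*8^i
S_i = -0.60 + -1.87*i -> [-0.6, -2.47, -4.34, -6.21, -8.08]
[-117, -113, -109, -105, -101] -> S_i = -117 + 4*i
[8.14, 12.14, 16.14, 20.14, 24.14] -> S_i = 8.14 + 4.00*i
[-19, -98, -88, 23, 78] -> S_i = Random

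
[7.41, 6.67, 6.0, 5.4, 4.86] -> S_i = 7.41*0.90^i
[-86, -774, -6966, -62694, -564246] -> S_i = -86*9^i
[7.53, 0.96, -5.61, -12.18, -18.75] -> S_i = 7.53 + -6.57*i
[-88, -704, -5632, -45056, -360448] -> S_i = -88*8^i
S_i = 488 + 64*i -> [488, 552, 616, 680, 744]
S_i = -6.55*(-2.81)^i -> [-6.55, 18.41, -51.72, 145.33, -408.38]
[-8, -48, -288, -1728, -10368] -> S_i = -8*6^i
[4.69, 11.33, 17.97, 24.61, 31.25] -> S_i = 4.69 + 6.64*i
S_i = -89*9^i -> [-89, -801, -7209, -64881, -583929]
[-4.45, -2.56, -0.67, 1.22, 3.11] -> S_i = -4.45 + 1.89*i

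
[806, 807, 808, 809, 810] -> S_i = 806 + 1*i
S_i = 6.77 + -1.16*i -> [6.77, 5.61, 4.45, 3.29, 2.13]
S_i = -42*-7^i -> [-42, 294, -2058, 14406, -100842]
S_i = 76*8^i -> [76, 608, 4864, 38912, 311296]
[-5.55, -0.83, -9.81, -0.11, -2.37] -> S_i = Random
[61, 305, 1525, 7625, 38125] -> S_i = 61*5^i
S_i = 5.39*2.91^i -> [5.39, 15.68, 45.64, 132.82, 386.51]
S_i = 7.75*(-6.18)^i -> [7.75, -47.9, 295.99, -1829.22, 11304.61]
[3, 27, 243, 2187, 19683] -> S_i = 3*9^i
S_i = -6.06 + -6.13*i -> [-6.06, -12.19, -18.32, -24.45, -30.58]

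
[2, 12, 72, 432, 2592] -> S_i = 2*6^i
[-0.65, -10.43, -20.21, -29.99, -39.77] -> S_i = -0.65 + -9.78*i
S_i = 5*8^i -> [5, 40, 320, 2560, 20480]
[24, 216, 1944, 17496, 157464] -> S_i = 24*9^i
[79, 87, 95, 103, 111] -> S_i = 79 + 8*i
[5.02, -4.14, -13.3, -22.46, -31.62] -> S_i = 5.02 + -9.16*i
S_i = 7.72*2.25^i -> [7.72, 17.37, 39.08, 87.94, 197.86]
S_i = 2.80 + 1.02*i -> [2.8, 3.82, 4.84, 5.86, 6.88]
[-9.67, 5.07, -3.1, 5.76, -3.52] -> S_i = Random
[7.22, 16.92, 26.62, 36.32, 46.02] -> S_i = 7.22 + 9.70*i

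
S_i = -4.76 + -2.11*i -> [-4.76, -6.87, -8.98, -11.09, -13.2]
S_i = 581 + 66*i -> [581, 647, 713, 779, 845]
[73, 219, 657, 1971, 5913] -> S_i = 73*3^i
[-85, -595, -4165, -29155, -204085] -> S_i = -85*7^i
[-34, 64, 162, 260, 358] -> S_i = -34 + 98*i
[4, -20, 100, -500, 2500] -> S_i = 4*-5^i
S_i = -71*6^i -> [-71, -426, -2556, -15336, -92016]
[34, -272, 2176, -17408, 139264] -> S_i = 34*-8^i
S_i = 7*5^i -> [7, 35, 175, 875, 4375]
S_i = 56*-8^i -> [56, -448, 3584, -28672, 229376]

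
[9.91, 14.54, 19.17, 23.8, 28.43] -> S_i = 9.91 + 4.63*i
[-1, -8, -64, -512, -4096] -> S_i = -1*8^i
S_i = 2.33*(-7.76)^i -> [2.33, -18.08, 140.31, -1088.78, 8448.95]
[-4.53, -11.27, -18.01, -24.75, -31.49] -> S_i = -4.53 + -6.74*i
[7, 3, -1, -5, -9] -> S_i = 7 + -4*i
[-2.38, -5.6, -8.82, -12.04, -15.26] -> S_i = -2.38 + -3.22*i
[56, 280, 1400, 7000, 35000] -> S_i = 56*5^i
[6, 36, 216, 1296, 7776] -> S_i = 6*6^i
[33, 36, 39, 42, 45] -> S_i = 33 + 3*i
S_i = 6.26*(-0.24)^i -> [6.26, -1.5, 0.36, -0.09, 0.02]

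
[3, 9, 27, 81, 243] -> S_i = 3*3^i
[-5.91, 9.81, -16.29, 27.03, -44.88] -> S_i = -5.91*(-1.66)^i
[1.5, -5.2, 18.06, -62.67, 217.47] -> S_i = 1.50*(-3.47)^i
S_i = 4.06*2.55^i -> [4.06, 10.35, 26.4, 67.32, 171.67]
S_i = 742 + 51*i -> [742, 793, 844, 895, 946]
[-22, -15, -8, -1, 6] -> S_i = -22 + 7*i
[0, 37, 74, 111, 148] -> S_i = 0 + 37*i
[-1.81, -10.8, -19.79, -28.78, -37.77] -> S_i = -1.81 + -8.99*i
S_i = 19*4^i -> [19, 76, 304, 1216, 4864]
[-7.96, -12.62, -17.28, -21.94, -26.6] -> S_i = -7.96 + -4.66*i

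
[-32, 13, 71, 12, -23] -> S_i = Random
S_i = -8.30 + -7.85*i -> [-8.3, -16.15, -24.0, -31.85, -39.7]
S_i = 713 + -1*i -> [713, 712, 711, 710, 709]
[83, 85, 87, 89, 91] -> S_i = 83 + 2*i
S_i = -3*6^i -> [-3, -18, -108, -648, -3888]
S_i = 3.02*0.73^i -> [3.02, 2.2, 1.61, 1.17, 0.86]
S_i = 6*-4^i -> [6, -24, 96, -384, 1536]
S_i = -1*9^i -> [-1, -9, -81, -729, -6561]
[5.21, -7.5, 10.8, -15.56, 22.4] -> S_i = 5.21*(-1.44)^i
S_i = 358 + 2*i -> [358, 360, 362, 364, 366]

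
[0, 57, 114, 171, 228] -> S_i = 0 + 57*i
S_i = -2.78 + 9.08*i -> [-2.78, 6.3, 15.38, 24.46, 33.54]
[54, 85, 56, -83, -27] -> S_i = Random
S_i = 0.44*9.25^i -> [0.44, 4.07, 37.65, 348.24, 3221.21]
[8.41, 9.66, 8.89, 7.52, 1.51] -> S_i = Random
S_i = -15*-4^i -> [-15, 60, -240, 960, -3840]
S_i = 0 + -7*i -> [0, -7, -14, -21, -28]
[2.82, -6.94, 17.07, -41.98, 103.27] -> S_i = 2.82*(-2.46)^i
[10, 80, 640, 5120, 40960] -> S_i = 10*8^i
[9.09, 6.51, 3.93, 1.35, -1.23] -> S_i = 9.09 + -2.58*i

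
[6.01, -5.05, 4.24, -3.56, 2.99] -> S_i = 6.01*(-0.84)^i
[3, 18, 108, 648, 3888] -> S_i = 3*6^i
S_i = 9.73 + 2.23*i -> [9.73, 11.96, 14.19, 16.42, 18.65]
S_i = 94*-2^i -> [94, -188, 376, -752, 1504]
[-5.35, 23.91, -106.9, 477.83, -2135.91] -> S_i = -5.35*(-4.47)^i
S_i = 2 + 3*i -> [2, 5, 8, 11, 14]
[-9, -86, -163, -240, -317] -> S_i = -9 + -77*i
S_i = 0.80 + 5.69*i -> [0.8, 6.49, 12.18, 17.87, 23.56]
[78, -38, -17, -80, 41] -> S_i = Random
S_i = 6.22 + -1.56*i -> [6.22, 4.66, 3.1, 1.54, -0.02]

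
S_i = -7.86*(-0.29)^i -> [-7.86, 2.28, -0.66, 0.19, -0.06]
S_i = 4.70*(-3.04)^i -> [4.7, -14.29, 43.44, -132.04, 401.41]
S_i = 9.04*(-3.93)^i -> [9.04, -35.53, 139.62, -548.71, 2156.45]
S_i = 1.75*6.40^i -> [1.75, 11.2, 71.68, 458.75, 2936.01]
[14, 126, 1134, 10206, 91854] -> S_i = 14*9^i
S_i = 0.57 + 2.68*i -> [0.57, 3.25, 5.93, 8.61, 11.29]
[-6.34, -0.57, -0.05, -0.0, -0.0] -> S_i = -6.34*0.09^i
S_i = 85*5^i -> [85, 425, 2125, 10625, 53125]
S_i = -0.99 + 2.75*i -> [-0.99, 1.76, 4.51, 7.26, 10.01]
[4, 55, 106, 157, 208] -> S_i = 4 + 51*i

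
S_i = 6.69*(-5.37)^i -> [6.69, -35.93, 192.92, -1035.97, 5563.18]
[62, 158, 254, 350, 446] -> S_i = 62 + 96*i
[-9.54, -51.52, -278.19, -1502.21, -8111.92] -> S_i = -9.54*5.40^i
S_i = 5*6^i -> [5, 30, 180, 1080, 6480]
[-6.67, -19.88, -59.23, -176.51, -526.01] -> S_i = -6.67*2.98^i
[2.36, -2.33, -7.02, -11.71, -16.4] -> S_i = 2.36 + -4.69*i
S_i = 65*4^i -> [65, 260, 1040, 4160, 16640]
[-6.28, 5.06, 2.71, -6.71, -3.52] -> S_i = Random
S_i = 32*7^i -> [32, 224, 1568, 10976, 76832]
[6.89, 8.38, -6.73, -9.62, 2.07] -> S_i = Random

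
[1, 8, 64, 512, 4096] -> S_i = 1*8^i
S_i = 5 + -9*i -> [5, -4, -13, -22, -31]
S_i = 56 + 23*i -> [56, 79, 102, 125, 148]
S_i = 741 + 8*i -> [741, 749, 757, 765, 773]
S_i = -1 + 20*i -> [-1, 19, 39, 59, 79]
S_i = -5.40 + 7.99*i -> [-5.4, 2.59, 10.58, 18.57, 26.56]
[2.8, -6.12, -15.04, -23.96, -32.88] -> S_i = 2.80 + -8.92*i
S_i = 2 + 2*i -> [2, 4, 6, 8, 10]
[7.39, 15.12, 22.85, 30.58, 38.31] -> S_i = 7.39 + 7.73*i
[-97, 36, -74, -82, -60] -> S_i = Random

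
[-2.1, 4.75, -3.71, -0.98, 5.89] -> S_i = Random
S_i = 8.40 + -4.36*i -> [8.4, 4.04, -0.32, -4.68, -9.04]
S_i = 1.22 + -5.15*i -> [1.22, -3.93, -9.08, -14.23, -19.38]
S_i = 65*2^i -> [65, 130, 260, 520, 1040]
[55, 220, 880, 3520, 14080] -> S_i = 55*4^i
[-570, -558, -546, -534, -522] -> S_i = -570 + 12*i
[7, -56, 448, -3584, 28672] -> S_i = 7*-8^i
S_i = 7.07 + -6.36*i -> [7.07, 0.71, -5.65, -12.01, -18.37]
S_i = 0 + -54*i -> [0, -54, -108, -162, -216]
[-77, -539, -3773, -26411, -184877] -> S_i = -77*7^i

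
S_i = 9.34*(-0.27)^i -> [9.34, -2.52, 0.68, -0.18, 0.05]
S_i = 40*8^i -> [40, 320, 2560, 20480, 163840]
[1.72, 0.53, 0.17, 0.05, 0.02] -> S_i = 1.72*0.31^i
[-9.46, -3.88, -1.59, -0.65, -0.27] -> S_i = -9.46*0.41^i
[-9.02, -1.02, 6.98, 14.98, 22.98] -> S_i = -9.02 + 8.00*i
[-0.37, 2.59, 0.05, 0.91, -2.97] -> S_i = Random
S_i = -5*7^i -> [-5, -35, -245, -1715, -12005]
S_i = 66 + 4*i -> [66, 70, 74, 78, 82]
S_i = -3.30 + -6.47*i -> [-3.3, -9.77, -16.24, -22.71, -29.18]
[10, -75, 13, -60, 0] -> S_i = Random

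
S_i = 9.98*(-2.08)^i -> [9.98, -20.76, 43.18, -89.81, 186.8]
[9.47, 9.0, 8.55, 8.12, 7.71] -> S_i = 9.47*0.95^i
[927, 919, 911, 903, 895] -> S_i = 927 + -8*i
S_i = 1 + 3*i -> [1, 4, 7, 10, 13]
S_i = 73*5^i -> [73, 365, 1825, 9125, 45625]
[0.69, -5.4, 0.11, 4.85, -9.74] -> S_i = Random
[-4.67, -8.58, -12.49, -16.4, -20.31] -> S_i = -4.67 + -3.91*i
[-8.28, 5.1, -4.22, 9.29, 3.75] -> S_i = Random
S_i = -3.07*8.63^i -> [-3.07, -26.49, -228.64, -1973.2, -17028.7]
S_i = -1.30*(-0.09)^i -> [-1.3, 0.12, -0.01, 0.0, -0.0]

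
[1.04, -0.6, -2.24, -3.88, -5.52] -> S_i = 1.04 + -1.64*i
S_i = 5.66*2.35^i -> [5.66, 13.3, 31.26, 73.45, 172.62]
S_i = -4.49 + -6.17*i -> [-4.49, -10.66, -16.83, -23.0, -29.17]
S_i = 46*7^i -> [46, 322, 2254, 15778, 110446]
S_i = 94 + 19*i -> [94, 113, 132, 151, 170]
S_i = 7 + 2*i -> [7, 9, 11, 13, 15]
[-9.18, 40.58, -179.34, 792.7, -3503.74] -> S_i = -9.18*(-4.42)^i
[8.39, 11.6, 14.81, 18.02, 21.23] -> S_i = 8.39 + 3.21*i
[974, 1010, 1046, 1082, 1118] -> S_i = 974 + 36*i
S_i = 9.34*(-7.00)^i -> [9.34, -65.38, 457.66, -3203.62, 22425.34]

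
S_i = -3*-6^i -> [-3, 18, -108, 648, -3888]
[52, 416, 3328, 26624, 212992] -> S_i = 52*8^i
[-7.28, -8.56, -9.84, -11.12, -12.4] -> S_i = -7.28 + -1.28*i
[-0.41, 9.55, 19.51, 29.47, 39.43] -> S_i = -0.41 + 9.96*i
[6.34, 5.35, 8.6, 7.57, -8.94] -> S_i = Random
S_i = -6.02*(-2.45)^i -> [-6.02, 14.75, -36.14, 88.53, -216.9]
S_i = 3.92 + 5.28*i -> [3.92, 9.2, 14.48, 19.76, 25.04]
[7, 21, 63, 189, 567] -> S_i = 7*3^i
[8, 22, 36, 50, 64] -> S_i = 8 + 14*i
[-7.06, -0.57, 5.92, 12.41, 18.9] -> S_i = -7.06 + 6.49*i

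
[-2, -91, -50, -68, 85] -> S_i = Random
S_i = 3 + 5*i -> [3, 8, 13, 18, 23]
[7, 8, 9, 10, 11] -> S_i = 7 + 1*i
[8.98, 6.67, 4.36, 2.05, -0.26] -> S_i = 8.98 + -2.31*i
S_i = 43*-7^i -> [43, -301, 2107, -14749, 103243]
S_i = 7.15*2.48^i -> [7.15, 17.73, 43.98, 109.06, 270.47]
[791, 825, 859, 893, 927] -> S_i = 791 + 34*i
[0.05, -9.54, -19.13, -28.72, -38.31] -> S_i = 0.05 + -9.59*i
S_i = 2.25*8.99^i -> [2.25, 20.23, 181.85, 1634.79, 14696.75]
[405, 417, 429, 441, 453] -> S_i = 405 + 12*i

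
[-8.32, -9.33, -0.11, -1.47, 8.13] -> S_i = Random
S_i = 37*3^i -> [37, 111, 333, 999, 2997]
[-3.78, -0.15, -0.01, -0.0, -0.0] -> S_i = -3.78*0.04^i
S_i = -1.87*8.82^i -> [-1.87, -16.49, -145.47, -1283.06, -11316.6]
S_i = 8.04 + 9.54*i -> [8.04, 17.58, 27.12, 36.66, 46.2]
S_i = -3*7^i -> [-3, -21, -147, -1029, -7203]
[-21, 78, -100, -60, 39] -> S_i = Random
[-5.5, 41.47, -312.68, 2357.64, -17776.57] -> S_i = -5.50*(-7.54)^i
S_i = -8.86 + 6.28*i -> [-8.86, -2.58, 3.7, 9.98, 16.26]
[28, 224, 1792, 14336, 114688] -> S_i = 28*8^i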